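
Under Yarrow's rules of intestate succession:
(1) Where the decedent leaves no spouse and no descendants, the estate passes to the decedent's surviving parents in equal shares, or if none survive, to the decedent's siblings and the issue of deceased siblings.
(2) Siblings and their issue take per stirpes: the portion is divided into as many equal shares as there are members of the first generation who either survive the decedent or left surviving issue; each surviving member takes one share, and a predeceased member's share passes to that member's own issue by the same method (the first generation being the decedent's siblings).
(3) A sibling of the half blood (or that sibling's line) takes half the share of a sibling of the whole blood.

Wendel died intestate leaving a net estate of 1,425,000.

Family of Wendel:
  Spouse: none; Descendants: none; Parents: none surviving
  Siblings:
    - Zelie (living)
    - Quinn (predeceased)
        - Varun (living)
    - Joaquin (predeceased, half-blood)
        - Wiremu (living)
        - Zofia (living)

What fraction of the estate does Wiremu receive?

The entire 1,425,000 passes to the siblings and their issue.
Counting each half-blood sibling's line as half a unit, there are 5/2 units in 1,425,000, so one unit is 570,000. Whole-blood lines (Zelie and Quinn) take 570,000 each; half-blood lines (Joaquin) take 285,000 each.
Quinn's share (570,000) passes entirely to Varun.
Joaquin's share (285,000) is divided into 2 shares of 142,500: Wiremu and Zofia each take 142,500.

Wiremu receives 1/10 of the estate.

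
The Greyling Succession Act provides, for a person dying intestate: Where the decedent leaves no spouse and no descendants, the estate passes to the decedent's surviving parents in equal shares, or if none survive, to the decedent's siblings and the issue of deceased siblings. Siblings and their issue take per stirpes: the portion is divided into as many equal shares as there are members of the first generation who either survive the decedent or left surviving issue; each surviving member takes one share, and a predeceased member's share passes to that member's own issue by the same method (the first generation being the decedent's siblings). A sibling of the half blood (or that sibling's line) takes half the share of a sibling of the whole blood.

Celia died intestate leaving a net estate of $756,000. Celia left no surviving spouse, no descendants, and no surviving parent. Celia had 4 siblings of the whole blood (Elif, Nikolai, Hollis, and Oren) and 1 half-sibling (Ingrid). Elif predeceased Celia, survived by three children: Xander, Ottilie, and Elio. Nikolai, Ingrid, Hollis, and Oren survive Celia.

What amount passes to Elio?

Elio receives $56,000.

The entire $756,000 passes to the siblings and their issue.
Counting each half-blood sibling's line as half a unit, there are 9/2 units in $756,000, so one unit is $168,000. Whole-blood lines (Elif, Nikolai, Hollis, and Oren) take $168,000 each; half-blood lines (Ingrid) take $84,000 each.
Elif's share ($168,000) is divided into 3 shares of $56,000: Xander, Ottilie, and Elio each take $56,000.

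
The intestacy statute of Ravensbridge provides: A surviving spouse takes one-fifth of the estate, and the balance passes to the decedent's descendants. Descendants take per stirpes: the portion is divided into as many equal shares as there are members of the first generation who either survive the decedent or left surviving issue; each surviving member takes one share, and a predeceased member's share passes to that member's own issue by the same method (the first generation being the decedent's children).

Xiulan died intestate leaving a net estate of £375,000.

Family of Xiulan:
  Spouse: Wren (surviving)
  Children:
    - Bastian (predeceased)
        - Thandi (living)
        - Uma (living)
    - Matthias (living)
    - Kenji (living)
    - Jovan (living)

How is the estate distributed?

Wren takes one-fifth of £375,000 = £75,000. The remaining £300,000 passes to the descendants.
The descendants' portion (£300,000) is divided into 4 shares of £75,000: Matthias, Kenji, and Jovan each take £75,000; Bastian's £75,000 share passes to Bastian's issue.
Bastian's share (£75,000) is divided into 2 shares of £37,500: Thandi and Uma each take £37,500.

Wren: £75,000; Thandi: £37,500; Uma: £37,500; Matthias: £75,000; Kenji: £75,000; Jovan: £75,000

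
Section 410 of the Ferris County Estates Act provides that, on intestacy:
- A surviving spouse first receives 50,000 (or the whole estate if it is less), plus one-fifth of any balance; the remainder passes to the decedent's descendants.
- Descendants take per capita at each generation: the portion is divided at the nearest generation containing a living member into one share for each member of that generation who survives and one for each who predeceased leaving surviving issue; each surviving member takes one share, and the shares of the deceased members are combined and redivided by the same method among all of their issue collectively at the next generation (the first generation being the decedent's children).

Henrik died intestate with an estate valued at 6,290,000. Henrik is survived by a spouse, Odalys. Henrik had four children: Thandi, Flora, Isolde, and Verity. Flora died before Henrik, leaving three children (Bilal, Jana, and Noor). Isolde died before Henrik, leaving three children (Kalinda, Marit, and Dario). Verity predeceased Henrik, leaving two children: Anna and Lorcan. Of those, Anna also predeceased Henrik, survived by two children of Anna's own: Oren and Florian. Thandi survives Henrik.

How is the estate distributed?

Odalys: 1,298,000; Thandi: 1,248,000; Bilal: 468,000; Jana: 468,000; Noor: 468,000; Kalinda: 468,000; Marit: 468,000; Dario: 468,000; Oren: 234,000; Florian: 234,000; Lorcan: 468,000

Odalys first takes 50,000, leaving a balance of 6,240,000. Odalys then takes one-fifth of the balance (1,248,000), for a total of 1,298,000. The remaining 4,992,000 passes to the descendants.
The descendants' portion (4,992,000) is divided at the children's generation into 4 shares of 1,248,000. Thandi takes 1,248,000. The 3 shares of the deceased (Flora, Isolde, and Verity) are combined into a pool of 3,744,000.
That pool (3,744,000) is divided at the grandchildren's generation into 8 shares of 468,000. Bilal, Jana, Noor, Kalinda, Marit, Dario, and Lorcan each take 468,000. The remaining share for the deceased Anna (468,000) is carried to the next generation.
That pool (468,000) is divided at the great-grandchildren's generation equally among Oren and Florian: 234,000 each.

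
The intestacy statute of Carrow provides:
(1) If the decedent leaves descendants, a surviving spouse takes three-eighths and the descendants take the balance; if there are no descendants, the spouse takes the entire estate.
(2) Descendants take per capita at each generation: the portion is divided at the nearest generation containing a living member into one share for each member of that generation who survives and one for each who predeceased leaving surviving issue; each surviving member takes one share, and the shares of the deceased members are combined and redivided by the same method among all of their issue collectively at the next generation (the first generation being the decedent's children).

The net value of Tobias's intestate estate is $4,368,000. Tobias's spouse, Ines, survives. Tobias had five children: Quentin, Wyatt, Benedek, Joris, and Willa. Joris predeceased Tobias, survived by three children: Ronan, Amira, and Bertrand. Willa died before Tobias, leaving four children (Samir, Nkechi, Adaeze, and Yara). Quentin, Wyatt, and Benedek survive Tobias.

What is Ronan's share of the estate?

Ines takes three-eighths of $4,368,000 = $1,638,000. The remaining $2,730,000 passes to the descendants.
The descendants' portion ($2,730,000) is divided at the children's generation into 5 shares of $546,000. Quentin, Wyatt, and Benedek each take $546,000. The 2 shares of the deceased (Joris and Willa) are combined into a pool of $1,092,000.
That pool ($1,092,000) is divided at the grandchildren's generation equally among Ronan, Amira, Bertrand, Samir, Nkechi, Adaeze, and Yara: $156,000 each.

Ronan receives $156,000.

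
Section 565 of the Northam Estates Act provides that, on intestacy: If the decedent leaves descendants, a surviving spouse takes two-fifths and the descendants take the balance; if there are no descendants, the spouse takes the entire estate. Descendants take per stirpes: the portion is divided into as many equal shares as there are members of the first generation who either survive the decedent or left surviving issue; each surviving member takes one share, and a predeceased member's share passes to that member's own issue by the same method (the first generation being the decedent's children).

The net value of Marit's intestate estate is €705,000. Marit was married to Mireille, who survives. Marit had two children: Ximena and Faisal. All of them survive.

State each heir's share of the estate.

Mireille takes two-fifths of €705,000 = €282,000. The remaining €423,000 passes to the descendants.
The descendants' portion (€423,000) is divided into 2 shares of €211,500: Ximena and Faisal each take €211,500.

Mireille: €282,000; Ximena: €211,500; Faisal: €211,500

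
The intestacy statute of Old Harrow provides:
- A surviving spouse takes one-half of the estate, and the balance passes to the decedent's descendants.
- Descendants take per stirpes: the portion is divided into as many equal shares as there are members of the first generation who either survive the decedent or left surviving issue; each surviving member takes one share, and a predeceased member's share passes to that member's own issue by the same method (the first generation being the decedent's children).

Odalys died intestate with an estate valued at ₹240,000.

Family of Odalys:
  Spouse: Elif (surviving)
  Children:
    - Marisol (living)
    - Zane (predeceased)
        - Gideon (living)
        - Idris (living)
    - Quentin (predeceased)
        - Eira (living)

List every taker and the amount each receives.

Elif takes one-half of ₹240,000 = ₹120,000. The remaining ₹120,000 passes to the descendants.
The descendants' portion (₹120,000) is divided into 3 shares of ₹40,000: Marisol takes ₹40,000; Zane's ₹40,000 share passes to Zane's issue; Quentin's ₹40,000 share passes to Quentin's issue.
Zane's share (₹40,000) is divided into 2 shares of ₹20,000: Gideon and Idris each take ₹20,000.
Quentin's share (₹40,000) passes entirely to Eira.

Elif: ₹120,000; Marisol: ₹40,000; Gideon: ₹20,000; Idris: ₹20,000; Eira: ₹40,000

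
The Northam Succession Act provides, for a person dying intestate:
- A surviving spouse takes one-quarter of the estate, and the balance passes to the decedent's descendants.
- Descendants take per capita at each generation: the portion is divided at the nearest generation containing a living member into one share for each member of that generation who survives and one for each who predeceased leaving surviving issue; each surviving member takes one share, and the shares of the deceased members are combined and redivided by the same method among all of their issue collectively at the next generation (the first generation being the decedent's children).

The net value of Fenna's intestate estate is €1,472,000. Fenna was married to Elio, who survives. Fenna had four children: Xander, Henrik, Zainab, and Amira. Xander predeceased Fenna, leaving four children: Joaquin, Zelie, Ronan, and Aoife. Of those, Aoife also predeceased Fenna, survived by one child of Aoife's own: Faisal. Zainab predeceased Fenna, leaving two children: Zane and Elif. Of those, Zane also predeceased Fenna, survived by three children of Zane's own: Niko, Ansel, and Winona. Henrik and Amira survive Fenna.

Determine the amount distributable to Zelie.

Zelie receives €92,000.

Elio takes one-quarter of €1,472,000 = €368,000. The remaining €1,104,000 passes to the descendants.
The descendants' portion (€1,104,000) is divided at the children's generation into 4 shares of €276,000. Henrik and Amira each take €276,000. The 2 shares of the deceased (Xander and Zainab) are combined into a pool of €552,000.
That pool (€552,000) is divided at the grandchildren's generation into 6 shares of €92,000. Joaquin, Zelie, Ronan, and Elif each take €92,000. The 2 shares of the deceased (Aoife and Zane) are combined into a pool of €184,000.
That pool (€184,000) is divided at the great-grandchildren's generation equally among Faisal, Niko, Ansel, and Winona: €46,000 each.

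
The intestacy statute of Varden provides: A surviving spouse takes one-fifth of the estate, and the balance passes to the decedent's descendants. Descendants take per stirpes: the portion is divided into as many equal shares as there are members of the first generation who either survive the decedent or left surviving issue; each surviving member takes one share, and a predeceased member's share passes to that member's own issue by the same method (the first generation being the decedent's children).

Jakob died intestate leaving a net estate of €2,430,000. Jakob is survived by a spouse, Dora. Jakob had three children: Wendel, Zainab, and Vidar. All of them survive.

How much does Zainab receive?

Zainab receives €648,000.

Dora takes one-fifth of €2,430,000 = €486,000. The remaining €1,944,000 passes to the descendants.
The descendants' portion (€1,944,000) is divided into 3 shares of €648,000: Wendel, Zainab, and Vidar each take €648,000.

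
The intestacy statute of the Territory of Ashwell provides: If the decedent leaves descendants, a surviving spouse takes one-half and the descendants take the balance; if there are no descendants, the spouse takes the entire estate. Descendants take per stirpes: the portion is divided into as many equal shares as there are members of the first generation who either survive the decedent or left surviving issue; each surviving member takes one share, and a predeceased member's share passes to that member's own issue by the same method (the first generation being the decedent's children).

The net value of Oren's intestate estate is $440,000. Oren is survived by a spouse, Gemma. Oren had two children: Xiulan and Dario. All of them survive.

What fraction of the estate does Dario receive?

Dario receives 1/4 of the estate.

Gemma takes one-half of $440,000 = $220,000. The remaining $220,000 passes to the descendants.
The descendants' portion ($220,000) is divided into 2 shares of $110,000: Xiulan and Dario each take $110,000.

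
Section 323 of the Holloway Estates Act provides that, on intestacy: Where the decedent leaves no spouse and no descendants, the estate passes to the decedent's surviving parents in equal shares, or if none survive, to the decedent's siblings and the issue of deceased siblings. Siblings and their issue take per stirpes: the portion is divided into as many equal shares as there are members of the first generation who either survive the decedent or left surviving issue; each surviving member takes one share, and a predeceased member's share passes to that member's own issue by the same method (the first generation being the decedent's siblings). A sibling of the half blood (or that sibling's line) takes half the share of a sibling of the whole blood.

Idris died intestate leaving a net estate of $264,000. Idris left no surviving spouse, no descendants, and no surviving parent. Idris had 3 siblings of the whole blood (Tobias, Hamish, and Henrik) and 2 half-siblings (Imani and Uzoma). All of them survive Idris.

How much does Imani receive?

The entire $264,000 passes to the siblings and their issue.
Counting each half-blood sibling's line as half a unit, there are 4 units in $264,000, so one unit is $66,000. Whole-blood lines (Tobias, Hamish, and Henrik) take $66,000 each; half-blood lines (Imani and Uzoma) take $33,000 each.

Imani receives $33,000.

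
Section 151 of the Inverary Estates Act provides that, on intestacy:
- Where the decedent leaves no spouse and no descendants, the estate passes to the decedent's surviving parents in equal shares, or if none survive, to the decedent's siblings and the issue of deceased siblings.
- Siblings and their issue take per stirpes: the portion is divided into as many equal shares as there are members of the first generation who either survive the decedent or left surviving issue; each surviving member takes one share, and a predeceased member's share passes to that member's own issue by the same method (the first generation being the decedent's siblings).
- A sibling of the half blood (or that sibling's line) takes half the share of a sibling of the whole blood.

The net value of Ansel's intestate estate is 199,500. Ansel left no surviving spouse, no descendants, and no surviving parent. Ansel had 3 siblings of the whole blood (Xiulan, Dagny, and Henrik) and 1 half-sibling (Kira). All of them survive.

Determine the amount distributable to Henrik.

Henrik receives 57,000.

The entire 199,500 passes to the siblings and their issue.
Counting each half-blood sibling's line as half a unit, there are 7/2 units in 199,500, so one unit is 57,000. Whole-blood lines (Xiulan, Dagny, and Henrik) take 57,000 each; half-blood lines (Kira) take 28,500 each.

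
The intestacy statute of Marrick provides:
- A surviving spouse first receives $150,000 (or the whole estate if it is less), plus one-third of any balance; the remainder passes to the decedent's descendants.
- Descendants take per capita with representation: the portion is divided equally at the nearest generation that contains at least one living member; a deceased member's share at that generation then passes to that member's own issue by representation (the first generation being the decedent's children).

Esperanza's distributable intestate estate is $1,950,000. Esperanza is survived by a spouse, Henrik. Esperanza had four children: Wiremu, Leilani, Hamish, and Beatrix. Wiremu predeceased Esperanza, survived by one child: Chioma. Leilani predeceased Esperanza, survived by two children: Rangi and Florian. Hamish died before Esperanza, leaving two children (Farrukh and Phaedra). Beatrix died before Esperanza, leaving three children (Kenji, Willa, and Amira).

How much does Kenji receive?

Kenji receives $150,000.

Henrik first takes $150,000, leaving a balance of $1,800,000. Henrik then takes one-third of the balance ($600,000), for a total of $750,000. The remaining $1,200,000 passes to the descendants.
No child survives, so the initial division is made at the grandchildren's generation.
The descendants' portion ($1,200,000) is divided into 8 shares of $150,000: Chioma, Rangi, Florian, Farrukh, Phaedra, Kenji, Willa, and Amira each take $150,000.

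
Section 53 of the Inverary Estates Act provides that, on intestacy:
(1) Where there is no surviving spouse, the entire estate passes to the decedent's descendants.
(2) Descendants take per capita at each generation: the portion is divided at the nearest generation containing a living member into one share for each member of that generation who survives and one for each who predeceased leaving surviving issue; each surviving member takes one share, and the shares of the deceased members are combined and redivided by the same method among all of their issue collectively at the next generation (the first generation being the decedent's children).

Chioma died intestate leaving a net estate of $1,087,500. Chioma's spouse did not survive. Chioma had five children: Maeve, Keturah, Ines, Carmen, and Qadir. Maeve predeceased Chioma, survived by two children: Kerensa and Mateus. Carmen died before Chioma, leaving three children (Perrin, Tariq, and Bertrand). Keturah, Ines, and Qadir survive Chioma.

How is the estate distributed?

The entire $1,087,500 passes to the descendants.
That amount ($1,087,500) is divided at the children's generation into 5 shares of $217,500. Keturah, Ines, and Qadir each take $217,500. The 2 shares of the deceased (Maeve and Carmen) are combined into a pool of $435,000.
That pool ($435,000) is divided at the grandchildren's generation equally among Kerensa, Mateus, Perrin, Tariq, and Bertrand: $87,000 each.

Kerensa: $87,000; Mateus: $87,000; Keturah: $217,500; Ines: $217,500; Perrin: $87,000; Tariq: $87,000; Bertrand: $87,000; Qadir: $217,500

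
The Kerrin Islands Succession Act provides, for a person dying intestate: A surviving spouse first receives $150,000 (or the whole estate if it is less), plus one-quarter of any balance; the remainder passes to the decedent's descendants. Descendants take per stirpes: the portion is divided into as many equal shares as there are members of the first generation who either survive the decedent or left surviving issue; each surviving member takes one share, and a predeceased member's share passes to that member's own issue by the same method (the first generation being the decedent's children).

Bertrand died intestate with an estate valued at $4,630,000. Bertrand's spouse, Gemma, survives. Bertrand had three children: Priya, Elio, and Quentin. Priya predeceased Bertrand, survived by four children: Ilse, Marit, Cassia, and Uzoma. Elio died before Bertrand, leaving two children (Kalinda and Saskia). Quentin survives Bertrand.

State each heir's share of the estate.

Gemma first takes $150,000, leaving a balance of $4,480,000. Gemma then takes one-quarter of the balance ($1,120,000), for a total of $1,270,000. The remaining $3,360,000 passes to the descendants.
The descendants' portion ($3,360,000) is divided into 3 shares of $1,120,000: Quentin takes $1,120,000; Priya's $1,120,000 share passes to Priya's issue; Elio's $1,120,000 share passes to Elio's issue.
Priya's share ($1,120,000) is divided into 4 shares of $280,000: Ilse, Marit, Cassia, and Uzoma each take $280,000.
Elio's share ($1,120,000) is divided into 2 shares of $560,000: Kalinda and Saskia each take $560,000.

Gemma: $1,270,000; Ilse: $280,000; Marit: $280,000; Cassia: $280,000; Uzoma: $280,000; Kalinda: $560,000; Saskia: $560,000; Quentin: $1,120,000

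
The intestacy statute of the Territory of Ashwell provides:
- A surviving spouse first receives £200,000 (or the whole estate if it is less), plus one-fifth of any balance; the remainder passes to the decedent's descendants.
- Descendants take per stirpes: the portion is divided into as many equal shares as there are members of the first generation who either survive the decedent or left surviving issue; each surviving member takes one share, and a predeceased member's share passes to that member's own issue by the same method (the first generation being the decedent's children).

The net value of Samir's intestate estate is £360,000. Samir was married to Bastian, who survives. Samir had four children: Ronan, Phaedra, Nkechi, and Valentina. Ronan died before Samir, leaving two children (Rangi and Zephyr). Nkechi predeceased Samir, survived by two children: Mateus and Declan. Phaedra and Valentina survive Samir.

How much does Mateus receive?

Bastian first takes £200,000, leaving a balance of £160,000. Bastian then takes one-fifth of the balance (£32,000), for a total of £232,000. The remaining £128,000 passes to the descendants.
The descendants' portion (£128,000) is divided into 4 shares of £32,000: Phaedra and Valentina each take £32,000; Ronan's £32,000 share passes to Ronan's issue; Nkechi's £32,000 share passes to Nkechi's issue.
Ronan's share (£32,000) is divided into 2 shares of £16,000: Rangi and Zephyr each take £16,000.
Nkechi's share (£32,000) is divided into 2 shares of £16,000: Mateus and Declan each take £16,000.

Mateus receives £16,000.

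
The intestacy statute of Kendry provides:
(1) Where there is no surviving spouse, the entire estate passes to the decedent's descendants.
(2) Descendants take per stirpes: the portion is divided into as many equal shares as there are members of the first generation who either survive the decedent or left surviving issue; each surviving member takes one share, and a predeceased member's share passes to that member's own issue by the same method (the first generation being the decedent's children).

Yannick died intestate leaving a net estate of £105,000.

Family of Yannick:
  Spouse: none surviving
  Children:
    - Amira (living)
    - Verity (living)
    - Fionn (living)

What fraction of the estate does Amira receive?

Amira receives 1/3 of the estate.

The entire £105,000 passes to the descendants.
That amount (£105,000) is divided into 3 shares of £35,000: Amira, Verity, and Fionn each take £35,000.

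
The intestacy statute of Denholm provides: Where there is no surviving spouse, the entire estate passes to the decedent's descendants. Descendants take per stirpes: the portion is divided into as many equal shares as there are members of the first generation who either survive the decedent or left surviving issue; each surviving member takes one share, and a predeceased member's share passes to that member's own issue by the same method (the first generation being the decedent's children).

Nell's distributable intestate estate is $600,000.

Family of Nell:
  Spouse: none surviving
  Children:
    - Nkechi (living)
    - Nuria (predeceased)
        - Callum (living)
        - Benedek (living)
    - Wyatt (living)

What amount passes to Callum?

Callum receives $100,000.

The entire $600,000 passes to the descendants.
That amount ($600,000) is divided into 3 shares of $200,000: Nkechi and Wyatt each take $200,000; Nuria's $200,000 share passes to Nuria's issue.
Nuria's share ($200,000) is divided into 2 shares of $100,000: Callum and Benedek each take $100,000.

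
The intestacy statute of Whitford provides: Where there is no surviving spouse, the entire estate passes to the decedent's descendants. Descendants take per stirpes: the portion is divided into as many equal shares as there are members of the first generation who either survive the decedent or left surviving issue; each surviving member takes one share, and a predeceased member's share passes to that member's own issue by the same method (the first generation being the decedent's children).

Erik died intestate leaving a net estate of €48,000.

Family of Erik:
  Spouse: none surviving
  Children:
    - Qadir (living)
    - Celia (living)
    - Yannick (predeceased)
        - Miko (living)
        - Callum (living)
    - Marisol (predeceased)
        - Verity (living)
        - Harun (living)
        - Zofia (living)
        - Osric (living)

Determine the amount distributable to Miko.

Miko receives €6,000.

The entire €48,000 passes to the descendants.
That amount (€48,000) is divided into 4 shares of €12,000: Qadir and Celia each take €12,000; Yannick's €12,000 share passes to Yannick's issue; Marisol's €12,000 share passes to Marisol's issue.
Yannick's share (€12,000) is divided into 2 shares of €6,000: Miko and Callum each take €6,000.
Marisol's share (€12,000) is divided into 4 shares of €3,000: Verity, Harun, Zofia, and Osric each take €3,000.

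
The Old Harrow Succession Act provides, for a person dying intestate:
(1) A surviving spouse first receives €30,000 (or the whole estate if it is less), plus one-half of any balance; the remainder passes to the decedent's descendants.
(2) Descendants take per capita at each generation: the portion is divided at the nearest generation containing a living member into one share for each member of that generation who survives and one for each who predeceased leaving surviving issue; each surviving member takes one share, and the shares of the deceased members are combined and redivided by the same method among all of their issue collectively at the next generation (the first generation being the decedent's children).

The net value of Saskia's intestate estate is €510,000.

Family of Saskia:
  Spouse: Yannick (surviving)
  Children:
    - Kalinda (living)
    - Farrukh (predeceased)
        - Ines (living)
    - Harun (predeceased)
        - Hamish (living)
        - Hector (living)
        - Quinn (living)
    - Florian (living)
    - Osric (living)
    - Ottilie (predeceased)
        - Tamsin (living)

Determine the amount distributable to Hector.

Yannick first takes €30,000, leaving a balance of €480,000. Yannick then takes one-half of the balance (€240,000), for a total of €270,000. The remaining €240,000 passes to the descendants.
The descendants' portion (€240,000) is divided at the children's generation into 6 shares of €40,000. Kalinda, Florian, and Osric each take €40,000. The 3 shares of the deceased (Farrukh, Harun, and Ottilie) are combined into a pool of €120,000.
That pool (€120,000) is divided at the grandchildren's generation equally among Ines, Hamish, Hector, Quinn, and Tamsin: €24,000 each.

Hector receives €24,000.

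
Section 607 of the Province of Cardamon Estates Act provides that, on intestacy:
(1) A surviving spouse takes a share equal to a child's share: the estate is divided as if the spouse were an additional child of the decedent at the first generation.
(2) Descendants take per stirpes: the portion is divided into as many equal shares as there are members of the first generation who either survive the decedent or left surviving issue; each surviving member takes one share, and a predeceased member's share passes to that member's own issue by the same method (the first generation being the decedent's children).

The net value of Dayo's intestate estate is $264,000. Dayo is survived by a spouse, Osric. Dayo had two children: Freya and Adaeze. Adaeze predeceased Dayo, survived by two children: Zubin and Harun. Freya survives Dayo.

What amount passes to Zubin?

The spouse counts as an additional share at the children's level, so there are 3 primary shares of $88,000. Osric takes one such share ($88,000).
The children's combined portion ($176,000) is divided into 2 shares of $88,000: Freya takes $88,000; Adaeze's $88,000 share passes to Adaeze's issue.
Adaeze's share ($88,000) is divided into 2 shares of $44,000: Zubin and Harun each take $44,000.

Zubin receives $44,000.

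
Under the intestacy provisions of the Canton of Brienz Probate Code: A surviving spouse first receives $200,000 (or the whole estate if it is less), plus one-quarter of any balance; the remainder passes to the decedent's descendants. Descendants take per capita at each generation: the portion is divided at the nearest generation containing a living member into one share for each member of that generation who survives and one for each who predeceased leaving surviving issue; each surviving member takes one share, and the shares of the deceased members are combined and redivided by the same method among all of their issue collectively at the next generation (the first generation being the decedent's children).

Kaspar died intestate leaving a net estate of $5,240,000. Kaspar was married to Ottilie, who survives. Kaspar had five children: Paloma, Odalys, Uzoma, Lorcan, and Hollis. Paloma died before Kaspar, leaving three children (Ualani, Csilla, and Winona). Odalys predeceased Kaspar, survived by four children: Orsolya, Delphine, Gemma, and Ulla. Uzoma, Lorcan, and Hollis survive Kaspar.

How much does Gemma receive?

Ottilie first takes $200,000, leaving a balance of $5,040,000. Ottilie then takes one-quarter of the balance ($1,260,000), for a total of $1,460,000. The remaining $3,780,000 passes to the descendants.
The descendants' portion ($3,780,000) is divided at the children's generation into 5 shares of $756,000. Uzoma, Lorcan, and Hollis each take $756,000. The 2 shares of the deceased (Paloma and Odalys) are combined into a pool of $1,512,000.
That pool ($1,512,000) is divided at the grandchildren's generation equally among Ualani, Csilla, Winona, Orsolya, Delphine, Gemma, and Ulla: $216,000 each.

Gemma receives $216,000.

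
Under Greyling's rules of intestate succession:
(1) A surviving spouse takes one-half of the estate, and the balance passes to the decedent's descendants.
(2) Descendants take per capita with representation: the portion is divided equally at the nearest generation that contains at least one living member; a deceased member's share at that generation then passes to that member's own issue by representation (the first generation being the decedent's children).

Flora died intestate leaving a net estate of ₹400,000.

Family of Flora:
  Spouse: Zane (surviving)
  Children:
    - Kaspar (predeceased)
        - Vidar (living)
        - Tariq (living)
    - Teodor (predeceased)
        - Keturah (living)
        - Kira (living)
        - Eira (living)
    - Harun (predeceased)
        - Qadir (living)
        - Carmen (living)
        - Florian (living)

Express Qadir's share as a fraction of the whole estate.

Zane takes one-half of ₹400,000 = ₹200,000. The remaining ₹200,000 passes to the descendants.
No child survives, so the initial division is made at the grandchildren's generation.
The descendants' portion (₹200,000) is divided into 8 shares of ₹25,000: Vidar, Tariq, Keturah, Kira, Eira, Qadir, Carmen, and Florian each take ₹25,000.

Qadir receives 1/16 of the estate.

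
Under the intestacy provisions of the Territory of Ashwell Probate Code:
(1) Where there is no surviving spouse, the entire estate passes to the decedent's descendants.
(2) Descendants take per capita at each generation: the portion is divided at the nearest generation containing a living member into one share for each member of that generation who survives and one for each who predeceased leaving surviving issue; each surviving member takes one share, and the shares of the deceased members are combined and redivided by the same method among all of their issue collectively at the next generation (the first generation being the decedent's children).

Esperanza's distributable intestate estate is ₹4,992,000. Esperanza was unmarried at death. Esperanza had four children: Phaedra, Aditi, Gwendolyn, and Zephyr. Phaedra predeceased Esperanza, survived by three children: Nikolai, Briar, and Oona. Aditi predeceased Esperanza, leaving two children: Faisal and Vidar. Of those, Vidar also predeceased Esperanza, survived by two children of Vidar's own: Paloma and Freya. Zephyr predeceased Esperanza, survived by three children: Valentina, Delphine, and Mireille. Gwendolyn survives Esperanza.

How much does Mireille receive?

Mireille receives ₹468,000.

The entire ₹4,992,000 passes to the descendants.
That amount (₹4,992,000) is divided at the children's generation into 4 shares of ₹1,248,000. Gwendolyn takes ₹1,248,000. The 3 shares of the deceased (Phaedra, Aditi, and Zephyr) are combined into a pool of ₹3,744,000.
That pool (₹3,744,000) is divided at the grandchildren's generation into 8 shares of ₹468,000. Nikolai, Briar, Oona, Faisal, Valentina, Delphine, and Mireille each take ₹468,000. The remaining share for the deceased Vidar (₹468,000) is carried to the next generation.
That pool (₹468,000) is divided at the great-grandchildren's generation equally among Paloma and Freya: ₹234,000 each.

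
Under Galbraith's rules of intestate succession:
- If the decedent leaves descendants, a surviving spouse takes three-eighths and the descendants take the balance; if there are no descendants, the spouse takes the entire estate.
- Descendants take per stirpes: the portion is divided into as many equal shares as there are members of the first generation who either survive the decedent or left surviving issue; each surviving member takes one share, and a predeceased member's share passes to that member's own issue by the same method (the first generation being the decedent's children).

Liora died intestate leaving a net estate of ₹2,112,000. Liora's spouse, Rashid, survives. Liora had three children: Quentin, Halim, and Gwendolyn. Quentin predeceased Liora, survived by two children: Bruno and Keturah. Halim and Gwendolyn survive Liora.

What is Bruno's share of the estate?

Rashid takes three-eighths of ₹2,112,000 = ₹792,000. The remaining ₹1,320,000 passes to the descendants.
The descendants' portion (₹1,320,000) is divided into 3 shares of ₹440,000: Halim and Gwendolyn each take ₹440,000; Quentin's ₹440,000 share passes to Quentin's issue.
Quentin's share (₹440,000) is divided into 2 shares of ₹220,000: Bruno and Keturah each take ₹220,000.

Bruno receives ₹220,000.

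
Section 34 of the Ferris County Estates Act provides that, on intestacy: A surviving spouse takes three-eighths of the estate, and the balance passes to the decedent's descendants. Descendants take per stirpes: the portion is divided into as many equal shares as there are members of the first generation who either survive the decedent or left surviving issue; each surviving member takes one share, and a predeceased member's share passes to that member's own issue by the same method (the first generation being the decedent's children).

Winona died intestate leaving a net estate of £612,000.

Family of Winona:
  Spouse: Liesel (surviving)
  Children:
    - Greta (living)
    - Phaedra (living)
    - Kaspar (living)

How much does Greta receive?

Liesel takes three-eighths of £612,000 = £229,500. The remaining £382,500 passes to the descendants.
The descendants' portion (£382,500) is divided into 3 shares of £127,500: Greta, Phaedra, and Kaspar each take £127,500.

Greta receives £127,500.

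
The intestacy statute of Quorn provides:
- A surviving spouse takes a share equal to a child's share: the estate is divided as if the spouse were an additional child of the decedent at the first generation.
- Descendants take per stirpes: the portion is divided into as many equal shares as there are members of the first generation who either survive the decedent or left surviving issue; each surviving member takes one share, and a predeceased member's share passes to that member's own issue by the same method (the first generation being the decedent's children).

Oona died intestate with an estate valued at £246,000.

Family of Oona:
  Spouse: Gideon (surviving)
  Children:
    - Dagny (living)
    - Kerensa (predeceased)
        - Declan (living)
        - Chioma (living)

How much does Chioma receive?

Chioma receives £41,000.

The spouse counts as an additional share at the children's level, so there are 3 primary shares of £82,000. Gideon takes one such share (£82,000).
The children's combined portion (£164,000) is divided into 2 shares of £82,000: Dagny takes £82,000; Kerensa's £82,000 share passes to Kerensa's issue.
Kerensa's share (£82,000) is divided into 2 shares of £41,000: Declan and Chioma each take £41,000.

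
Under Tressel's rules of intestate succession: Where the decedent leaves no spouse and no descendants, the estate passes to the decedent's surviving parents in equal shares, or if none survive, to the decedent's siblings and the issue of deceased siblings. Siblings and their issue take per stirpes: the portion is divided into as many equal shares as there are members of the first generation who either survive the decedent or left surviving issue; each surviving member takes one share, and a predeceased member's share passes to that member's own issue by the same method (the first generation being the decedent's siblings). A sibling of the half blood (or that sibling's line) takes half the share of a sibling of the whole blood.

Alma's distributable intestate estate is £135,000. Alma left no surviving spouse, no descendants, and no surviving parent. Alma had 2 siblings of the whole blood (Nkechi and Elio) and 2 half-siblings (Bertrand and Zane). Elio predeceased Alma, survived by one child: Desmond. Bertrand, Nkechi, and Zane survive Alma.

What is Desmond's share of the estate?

Desmond receives £45,000.

The entire £135,000 passes to the siblings and their issue.
Counting each half-blood sibling's line as half a unit, there are 3 units in £135,000, so one unit is £45,000. Whole-blood lines (Nkechi and Elio) take £45,000 each; half-blood lines (Bertrand and Zane) take £22,500 each.
Elio's share (£45,000) passes entirely to Desmond.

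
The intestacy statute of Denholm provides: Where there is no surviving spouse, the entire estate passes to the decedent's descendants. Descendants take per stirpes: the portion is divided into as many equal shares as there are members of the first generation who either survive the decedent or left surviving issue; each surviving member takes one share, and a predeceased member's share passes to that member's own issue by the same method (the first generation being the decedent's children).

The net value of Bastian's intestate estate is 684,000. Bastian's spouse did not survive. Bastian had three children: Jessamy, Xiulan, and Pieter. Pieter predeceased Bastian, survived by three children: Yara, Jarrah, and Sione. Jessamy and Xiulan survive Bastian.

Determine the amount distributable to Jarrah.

The entire 684,000 passes to the descendants.
That amount (684,000) is divided into 3 shares of 228,000: Jessamy and Xiulan each take 228,000; Pieter's 228,000 share passes to Pieter's issue.
Pieter's share (228,000) is divided into 3 shares of 76,000: Yara, Jarrah, and Sione each take 76,000.

Jarrah receives 76,000.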